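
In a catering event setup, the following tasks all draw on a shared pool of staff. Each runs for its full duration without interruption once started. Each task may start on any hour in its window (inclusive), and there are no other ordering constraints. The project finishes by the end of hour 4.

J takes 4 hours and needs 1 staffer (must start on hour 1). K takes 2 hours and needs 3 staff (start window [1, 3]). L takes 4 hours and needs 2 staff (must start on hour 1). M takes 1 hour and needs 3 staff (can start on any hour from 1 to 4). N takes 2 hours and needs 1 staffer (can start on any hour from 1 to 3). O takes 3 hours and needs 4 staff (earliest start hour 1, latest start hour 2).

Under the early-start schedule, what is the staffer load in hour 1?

14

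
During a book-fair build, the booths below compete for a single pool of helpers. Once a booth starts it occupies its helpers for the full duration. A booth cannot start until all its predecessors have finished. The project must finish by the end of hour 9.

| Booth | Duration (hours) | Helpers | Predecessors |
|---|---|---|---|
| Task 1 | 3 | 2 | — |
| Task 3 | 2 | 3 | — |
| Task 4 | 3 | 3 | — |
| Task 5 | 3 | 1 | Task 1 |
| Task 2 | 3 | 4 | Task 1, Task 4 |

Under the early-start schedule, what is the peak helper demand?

8

Early-start schedule: Task 1@1, Task 3@1, Task 4@1, Task 5@4, Task 2@4.
Load per hour: hour 1: 8, hour 2: 8, hour 3: 5, hour 4: 5, hour 5: 5, hour 6: 5, hour 7: 0, hour 8: 0, hour 9: 0.
Peak is 8.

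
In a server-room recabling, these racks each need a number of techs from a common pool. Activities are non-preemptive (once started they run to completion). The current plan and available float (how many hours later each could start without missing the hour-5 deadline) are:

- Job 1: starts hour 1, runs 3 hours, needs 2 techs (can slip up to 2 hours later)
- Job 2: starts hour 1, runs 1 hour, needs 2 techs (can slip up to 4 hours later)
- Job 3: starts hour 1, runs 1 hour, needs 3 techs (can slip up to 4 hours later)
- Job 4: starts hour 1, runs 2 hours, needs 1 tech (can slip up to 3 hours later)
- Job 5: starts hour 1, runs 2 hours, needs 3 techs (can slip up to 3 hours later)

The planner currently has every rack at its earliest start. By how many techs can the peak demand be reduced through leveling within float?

6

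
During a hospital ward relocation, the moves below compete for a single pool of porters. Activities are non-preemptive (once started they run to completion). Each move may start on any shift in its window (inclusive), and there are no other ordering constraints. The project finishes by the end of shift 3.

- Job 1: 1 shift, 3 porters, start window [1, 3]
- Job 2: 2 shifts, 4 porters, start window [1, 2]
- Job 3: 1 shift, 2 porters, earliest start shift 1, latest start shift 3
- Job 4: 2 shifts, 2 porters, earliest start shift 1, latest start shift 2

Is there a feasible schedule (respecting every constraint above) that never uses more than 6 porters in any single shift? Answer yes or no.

Schedule Job 1@1, Job 2@2, Job 3@1, Job 4@2: s1:5  s2:6  s3:6 — peak 6 ≤ 6.

yes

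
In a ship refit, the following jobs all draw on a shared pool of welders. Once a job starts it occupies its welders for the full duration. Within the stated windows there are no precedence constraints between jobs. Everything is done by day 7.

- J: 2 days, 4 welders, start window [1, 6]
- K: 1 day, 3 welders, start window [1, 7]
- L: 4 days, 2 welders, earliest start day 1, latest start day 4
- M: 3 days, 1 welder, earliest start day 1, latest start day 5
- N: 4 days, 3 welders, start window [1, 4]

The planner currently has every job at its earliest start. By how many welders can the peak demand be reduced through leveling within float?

Early-start peak: d1:13  d2:10  d3:6  d4:5  d5:0  d6:0  d7:0 ⇒ 13.
Leveled (J@1, K@3, L@4, M@1, N@4): d1:5  d2:5  d3:4  d4:5  d5:5  d6:5  d7:5 ⇒ 5.
Reduction 13 − 5 = 8.

8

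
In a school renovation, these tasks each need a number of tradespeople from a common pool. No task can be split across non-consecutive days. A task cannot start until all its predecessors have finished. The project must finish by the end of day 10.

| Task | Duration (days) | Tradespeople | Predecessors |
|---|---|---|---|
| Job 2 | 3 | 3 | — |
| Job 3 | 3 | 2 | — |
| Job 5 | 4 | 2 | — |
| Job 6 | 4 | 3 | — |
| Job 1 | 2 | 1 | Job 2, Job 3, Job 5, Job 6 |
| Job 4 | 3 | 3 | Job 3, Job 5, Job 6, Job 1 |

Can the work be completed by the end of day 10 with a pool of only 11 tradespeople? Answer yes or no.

yes

Schedule Job 2@1, Job 3@1, Job 5@1, Job 6@1, Job 1@5, Job 4@7: d1:10  d2:10  d3:10  d4:5  d5:1  d6:1  d7:3  d8:3  d9:3  d10:0 — peak 10 ≤ 11.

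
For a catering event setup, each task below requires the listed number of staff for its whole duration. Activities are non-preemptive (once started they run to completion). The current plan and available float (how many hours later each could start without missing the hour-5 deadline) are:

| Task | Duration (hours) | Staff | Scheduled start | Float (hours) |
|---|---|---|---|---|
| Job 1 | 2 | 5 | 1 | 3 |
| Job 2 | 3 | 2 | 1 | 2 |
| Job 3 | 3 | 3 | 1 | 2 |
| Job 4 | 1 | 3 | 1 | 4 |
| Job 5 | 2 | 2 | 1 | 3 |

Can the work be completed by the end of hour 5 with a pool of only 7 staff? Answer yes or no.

yes

Schedule Job 1@1, Job 2@1, Job 3@3, Job 4@5, Job 5@3: h1:7  h2:7  h3:7  h4:5  h5:6 — peak 7 ≤ 7.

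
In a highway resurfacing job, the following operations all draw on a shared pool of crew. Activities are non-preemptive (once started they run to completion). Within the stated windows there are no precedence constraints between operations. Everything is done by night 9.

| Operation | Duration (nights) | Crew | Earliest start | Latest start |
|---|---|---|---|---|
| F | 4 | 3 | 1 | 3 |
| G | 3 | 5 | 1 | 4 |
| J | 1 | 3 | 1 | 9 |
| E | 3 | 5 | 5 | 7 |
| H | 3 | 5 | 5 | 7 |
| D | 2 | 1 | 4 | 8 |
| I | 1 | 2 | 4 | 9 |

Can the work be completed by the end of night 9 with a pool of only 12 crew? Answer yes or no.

yes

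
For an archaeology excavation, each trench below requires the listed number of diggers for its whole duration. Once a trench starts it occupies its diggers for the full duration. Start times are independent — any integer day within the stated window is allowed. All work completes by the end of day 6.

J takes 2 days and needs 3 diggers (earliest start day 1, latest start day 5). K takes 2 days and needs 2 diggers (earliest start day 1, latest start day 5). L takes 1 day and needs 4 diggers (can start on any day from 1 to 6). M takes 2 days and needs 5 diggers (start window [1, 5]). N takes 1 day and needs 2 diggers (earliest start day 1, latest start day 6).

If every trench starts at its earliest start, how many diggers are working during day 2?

10

At early start, day 2 has: J, K, M.
Demand: 3 + 2 + 5 = 10.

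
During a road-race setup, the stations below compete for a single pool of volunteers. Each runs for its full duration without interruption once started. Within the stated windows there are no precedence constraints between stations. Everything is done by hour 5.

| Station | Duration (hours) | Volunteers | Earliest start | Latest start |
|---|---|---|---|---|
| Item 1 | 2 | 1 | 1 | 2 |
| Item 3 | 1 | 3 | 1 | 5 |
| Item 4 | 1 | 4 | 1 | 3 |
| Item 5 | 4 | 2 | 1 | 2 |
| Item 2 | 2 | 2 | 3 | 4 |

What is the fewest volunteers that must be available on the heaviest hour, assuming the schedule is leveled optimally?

Early-start (Item 1@1, Item 3@1, Item 4@1, Item 5@1, Item 2@3) gives peak 10: h1:10  h2:3  h3:4  h4:4  h5:0.
Shift Item 3→3, Item 5→2, Item 2→4.
Schedule Item 1@1, Item 3@3, Item 4@1, Item 5@2, Item 2@4: h1:5  h2:3  h3:5  h4:4  h5:4 — peak 5.
Total volunteer-hours = 21 over 5 hours ⇒ peak ≥ ⌈21/5⌉ = 5, so 5 is optimal.

5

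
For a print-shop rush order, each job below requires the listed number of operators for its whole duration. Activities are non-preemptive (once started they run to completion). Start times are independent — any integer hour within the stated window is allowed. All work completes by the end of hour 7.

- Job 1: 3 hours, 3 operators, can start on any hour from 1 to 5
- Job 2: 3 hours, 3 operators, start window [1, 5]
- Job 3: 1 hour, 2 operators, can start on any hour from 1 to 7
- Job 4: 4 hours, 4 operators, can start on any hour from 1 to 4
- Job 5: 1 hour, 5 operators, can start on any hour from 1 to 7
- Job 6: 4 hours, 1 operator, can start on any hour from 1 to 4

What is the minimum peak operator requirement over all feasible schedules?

Early-start (Job 1@1, Job 2@1, Job 3@1, Job 4@1, Job 5@1, Job 6@1) gives peak 18: h1:18  h2:11  h3:11  h4:5  h5:0  h6:0  h7:0.
Shift Job 2→2, Job 3→2, Job 4→4, Job 6→3.
Schedule Job 1@1, Job 2@2, Job 3@2, Job 4@4, Job 5@1, Job 6@3: h1:8  h2:8  h3:7  h4:8  h5:5  h6:5  h7:4 — peak 8.

8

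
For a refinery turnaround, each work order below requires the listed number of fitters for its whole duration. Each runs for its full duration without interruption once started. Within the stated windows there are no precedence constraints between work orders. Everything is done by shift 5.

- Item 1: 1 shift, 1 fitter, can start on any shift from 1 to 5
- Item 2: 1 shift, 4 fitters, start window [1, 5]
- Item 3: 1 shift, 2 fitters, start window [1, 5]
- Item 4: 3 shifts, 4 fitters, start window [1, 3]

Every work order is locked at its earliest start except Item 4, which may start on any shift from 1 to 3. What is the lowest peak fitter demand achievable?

7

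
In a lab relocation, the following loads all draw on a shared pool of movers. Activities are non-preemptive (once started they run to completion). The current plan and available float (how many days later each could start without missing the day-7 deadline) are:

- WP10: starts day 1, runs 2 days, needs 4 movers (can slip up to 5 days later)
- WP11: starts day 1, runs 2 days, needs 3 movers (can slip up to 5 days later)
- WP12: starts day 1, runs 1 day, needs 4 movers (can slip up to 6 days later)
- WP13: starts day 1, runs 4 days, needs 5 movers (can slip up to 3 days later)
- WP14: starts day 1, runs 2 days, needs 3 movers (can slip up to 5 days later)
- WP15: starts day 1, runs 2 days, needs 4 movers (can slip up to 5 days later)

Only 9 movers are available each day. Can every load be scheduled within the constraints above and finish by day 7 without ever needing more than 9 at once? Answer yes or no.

Schedule WP10@1, WP11@3, WP12@1, WP13@4, WP14@5, WP15@2: d1:8  d2:8  d3:7  d4:8  d5:8  d6:8  d7:5 — peak 8 ≤ 9.

yes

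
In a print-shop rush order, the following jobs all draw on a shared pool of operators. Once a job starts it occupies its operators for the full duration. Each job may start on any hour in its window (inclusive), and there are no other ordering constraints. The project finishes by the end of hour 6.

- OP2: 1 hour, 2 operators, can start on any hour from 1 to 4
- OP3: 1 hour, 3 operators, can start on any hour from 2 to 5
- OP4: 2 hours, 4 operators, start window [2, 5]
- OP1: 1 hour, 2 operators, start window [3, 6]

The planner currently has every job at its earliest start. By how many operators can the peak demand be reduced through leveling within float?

Early-start peak: h1:2  h2:7  h3:6  h4:0  h5:0  h6:0 ⇒ 7.
Leveled (OP2@1, OP3@2, OP4@3, OP1@5): h1:2  h2:3  h3:4  h4:4  h5:2  h6:0 ⇒ 4.
Reduction 7 − 4 = 3.

3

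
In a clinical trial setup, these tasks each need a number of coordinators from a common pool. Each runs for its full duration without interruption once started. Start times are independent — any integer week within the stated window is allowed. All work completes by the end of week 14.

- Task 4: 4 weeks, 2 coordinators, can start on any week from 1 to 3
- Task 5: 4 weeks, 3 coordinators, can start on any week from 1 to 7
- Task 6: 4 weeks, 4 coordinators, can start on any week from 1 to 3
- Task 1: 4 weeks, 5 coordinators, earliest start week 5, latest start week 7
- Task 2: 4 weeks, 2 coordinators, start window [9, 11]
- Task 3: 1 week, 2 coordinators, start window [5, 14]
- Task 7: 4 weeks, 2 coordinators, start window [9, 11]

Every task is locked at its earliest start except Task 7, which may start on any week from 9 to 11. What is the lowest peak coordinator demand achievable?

Task 7@9: w1:9  w2:9  w3:9  w4:9  w5:7  w6:5  w7:5  w8:5  w9:4  w10:4  w11:4  w12:4  w13:0  w14:0 → peak 9
Task 7@10: w1:9  w2:9  w3:9  w4:9  w5:7  w6:5  w7:5  w8:5  w9:2  w10:4  w11:4  w12:4  w13:2  w14:0 → peak 9
Task 7@11: w1:9  w2:9  w3:9  w4:9  w5:7  w6:5  w7:5  w8:5  w9:2  w10:2  w11:4  w12:4  w13:2  w14:2 → peak 9
Best is Task 7@9, peak 9.

9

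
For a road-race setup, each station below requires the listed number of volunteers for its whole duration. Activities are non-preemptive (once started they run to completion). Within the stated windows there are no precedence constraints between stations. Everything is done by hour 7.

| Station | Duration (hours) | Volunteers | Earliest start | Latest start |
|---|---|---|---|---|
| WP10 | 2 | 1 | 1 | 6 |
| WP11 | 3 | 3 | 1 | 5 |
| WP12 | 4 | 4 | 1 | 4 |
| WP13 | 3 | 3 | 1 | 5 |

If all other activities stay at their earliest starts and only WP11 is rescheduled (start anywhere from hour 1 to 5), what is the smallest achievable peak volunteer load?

WP11@1: h1:11  h2:11  h3:10  h4:4  h5:0  h6:0  h7:0 → peak 11
WP11@2: h1:8  h2:11  h3:10  h4:7  h5:0  h6:0  h7:0 → peak 11
WP11@3: h1:8  h2:8  h3:10  h4:7  h5:3  h6:0  h7:0 → peak 10
WP11@4: h1:8  h2:8  h3:7  h4:7  h5:3  h6:3  h7:0 → peak 8
WP11@5: h1:8  h2:8  h3:7  h4:4  h5:3  h6:3  h7:3 → peak 8
Best is WP11@4, peak 8.

8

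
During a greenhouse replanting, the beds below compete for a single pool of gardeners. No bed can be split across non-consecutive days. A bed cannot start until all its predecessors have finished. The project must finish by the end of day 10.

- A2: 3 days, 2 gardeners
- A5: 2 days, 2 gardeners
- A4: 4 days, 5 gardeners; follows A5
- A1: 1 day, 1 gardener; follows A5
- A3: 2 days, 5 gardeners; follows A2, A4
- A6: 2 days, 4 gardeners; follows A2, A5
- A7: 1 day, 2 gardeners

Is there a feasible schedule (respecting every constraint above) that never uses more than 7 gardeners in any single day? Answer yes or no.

yes

Schedule A2@1, A5@1, A4@3, A1@4, A3@7, A6@9, A7@1: d1:6  d2:4  d3:7  d4:6  d5:5  d6:5  d7:5  d8:5  d9:4  d10:4 — peak 7 ≤ 7.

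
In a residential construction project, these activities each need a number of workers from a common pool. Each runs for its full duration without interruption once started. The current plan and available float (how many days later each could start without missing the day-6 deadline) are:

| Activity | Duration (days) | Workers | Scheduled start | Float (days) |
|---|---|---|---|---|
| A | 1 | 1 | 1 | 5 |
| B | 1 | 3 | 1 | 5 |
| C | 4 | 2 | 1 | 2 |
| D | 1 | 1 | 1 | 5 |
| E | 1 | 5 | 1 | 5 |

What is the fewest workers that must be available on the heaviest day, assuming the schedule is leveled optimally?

Early-start (A@1, B@1, C@1, D@1, E@1) gives peak 12: d1:12  d2:2  d3:2  d4:2  d5:0  d6:0.
Shift C→2, E→6.
Schedule A@1, B@1, C@2, D@1, E@6: d1:5  d2:2  d3:2  d4:2  d5:2  d6:5 — peak 5.

5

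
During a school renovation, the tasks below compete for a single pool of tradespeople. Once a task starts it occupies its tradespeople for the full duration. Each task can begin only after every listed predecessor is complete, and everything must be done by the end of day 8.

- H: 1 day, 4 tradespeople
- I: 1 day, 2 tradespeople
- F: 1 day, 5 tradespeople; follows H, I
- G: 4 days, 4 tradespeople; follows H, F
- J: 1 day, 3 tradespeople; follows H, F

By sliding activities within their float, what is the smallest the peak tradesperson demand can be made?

Early-start (H@1, I@1, F@2, G@3, J@3) gives peak 7: d1:6  d2:5  d3:7  d4:4  d5:4  d6:4  d7:0  d8:0.
Shift I→2, F→3, G→4, J→8.
Schedule H@1, I@2, F@3, G@4, J@8: d1:4  d2:2  d3:5  d4:4  d5:4  d6:4  d7:4  d8:3 — peak 5.

5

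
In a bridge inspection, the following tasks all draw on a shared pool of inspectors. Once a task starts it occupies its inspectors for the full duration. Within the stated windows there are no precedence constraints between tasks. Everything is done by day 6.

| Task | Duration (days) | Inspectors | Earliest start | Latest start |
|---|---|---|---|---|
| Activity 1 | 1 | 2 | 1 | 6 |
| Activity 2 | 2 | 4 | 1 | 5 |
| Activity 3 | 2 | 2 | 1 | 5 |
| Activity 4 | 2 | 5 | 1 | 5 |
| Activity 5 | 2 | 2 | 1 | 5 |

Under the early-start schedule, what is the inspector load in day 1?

At early start, day 1 has: Activity 1, Activity 2, Activity 3, Activity 4, Activity 5.
Demand: 2 + 4 + 2 + 5 + 2 = 15.

15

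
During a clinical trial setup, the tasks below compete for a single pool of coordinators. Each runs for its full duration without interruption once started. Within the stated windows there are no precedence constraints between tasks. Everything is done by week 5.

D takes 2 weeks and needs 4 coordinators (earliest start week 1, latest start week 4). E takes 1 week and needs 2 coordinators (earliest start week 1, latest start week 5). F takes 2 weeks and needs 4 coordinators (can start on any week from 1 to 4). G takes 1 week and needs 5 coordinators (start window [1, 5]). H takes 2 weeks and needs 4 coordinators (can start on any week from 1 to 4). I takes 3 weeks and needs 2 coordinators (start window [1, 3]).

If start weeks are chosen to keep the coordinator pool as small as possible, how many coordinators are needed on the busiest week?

Early-start (D@1, E@1, F@1, G@1, H@1, I@1) gives peak 21: w1:21  w2:14  w3:2  w4:0  w5:0.
Shift F→4, G→3, H→4.
Schedule D@1, E@1, F@4, G@3, H@4, I@1: w1:8  w2:6  w3:7  w4:8  w5:8 — peak 8.
Total coordinator-weeks = 37 over 5 weeks ⇒ peak ≥ ⌈37/5⌉ = 8, so 8 is optimal.

8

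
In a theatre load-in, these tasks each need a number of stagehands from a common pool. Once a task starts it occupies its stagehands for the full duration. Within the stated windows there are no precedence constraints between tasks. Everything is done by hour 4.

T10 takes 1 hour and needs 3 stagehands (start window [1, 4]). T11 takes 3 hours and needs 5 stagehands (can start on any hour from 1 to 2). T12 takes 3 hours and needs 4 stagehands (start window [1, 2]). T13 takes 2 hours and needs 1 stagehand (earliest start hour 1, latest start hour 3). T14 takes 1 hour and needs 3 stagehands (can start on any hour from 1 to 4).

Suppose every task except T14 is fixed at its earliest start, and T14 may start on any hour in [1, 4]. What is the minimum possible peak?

T14@1: h1:16  h2:10  h3:9  h4:0 → peak 16
T14@2: h1:13  h2:13  h3:9  h4:0 → peak 13
T14@3: h1:13  h2:10  h3:12  h4:0 → peak 13
T14@4: h1:13  h2:10  h3:9  h4:3 → peak 13
Best is T14@2, peak 13.

13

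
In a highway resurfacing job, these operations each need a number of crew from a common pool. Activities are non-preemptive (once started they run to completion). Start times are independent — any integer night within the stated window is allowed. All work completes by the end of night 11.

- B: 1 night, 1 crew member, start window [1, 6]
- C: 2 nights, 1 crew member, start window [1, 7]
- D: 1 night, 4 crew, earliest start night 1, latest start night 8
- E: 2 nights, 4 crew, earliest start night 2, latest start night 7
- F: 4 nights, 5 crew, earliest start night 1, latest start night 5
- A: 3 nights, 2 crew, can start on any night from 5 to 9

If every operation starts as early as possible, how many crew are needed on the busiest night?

Early-start schedule: B@1, C@1, D@1, E@2, F@1, A@5.
Load per night: night 1: 11, night 2: 10, night 3: 9, night 4: 5, night 5: 2, night 6: 2, night 7: 2, night 8: 0, night 9: 0, night 10: 0, night 11: 0.
Peak is 11.

11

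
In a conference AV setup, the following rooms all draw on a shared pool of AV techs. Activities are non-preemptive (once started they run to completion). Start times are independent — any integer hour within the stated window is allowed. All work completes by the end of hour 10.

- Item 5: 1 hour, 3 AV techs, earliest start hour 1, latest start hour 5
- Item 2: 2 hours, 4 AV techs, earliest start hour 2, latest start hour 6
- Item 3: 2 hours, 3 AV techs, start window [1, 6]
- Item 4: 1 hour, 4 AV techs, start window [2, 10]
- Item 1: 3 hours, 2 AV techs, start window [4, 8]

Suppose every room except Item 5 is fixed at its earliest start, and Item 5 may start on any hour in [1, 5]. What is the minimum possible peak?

Item 5@1: h1:6  h2:11  h3:4  h4:2  h5:2  h6:2  h7:0  h8:0  h9:0  h10:0 → peak 11
Item 5@2: h1:3  h2:14  h3:4  h4:2  h5:2  h6:2  h7:0  h8:0  h9:0  h10:0 → peak 14
Item 5@3: h1:3  h2:11  h3:7  h4:2  h5:2  h6:2  h7:0  h8:0  h9:0  h10:0 → peak 11
Item 5@4: h1:3  h2:11  h3:4  h4:5  h5:2  h6:2  h7:0  h8:0  h9:0  h10:0 → peak 11
Item 5@5: h1:3  h2:11  h3:4  h4:2  h5:5  h6:2  h7:0  h8:0  h9:0  h10:0 → peak 11
Best is Item 5@1, peak 11.

11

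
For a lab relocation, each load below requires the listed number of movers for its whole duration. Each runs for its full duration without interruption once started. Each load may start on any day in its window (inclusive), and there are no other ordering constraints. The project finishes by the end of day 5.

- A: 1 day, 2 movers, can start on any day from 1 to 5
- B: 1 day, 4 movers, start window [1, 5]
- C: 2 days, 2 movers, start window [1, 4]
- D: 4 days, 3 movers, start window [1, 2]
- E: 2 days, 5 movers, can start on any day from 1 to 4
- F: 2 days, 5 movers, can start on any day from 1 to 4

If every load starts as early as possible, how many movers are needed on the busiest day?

Early-start schedule: A@1, B@1, C@1, D@1, E@1, F@1.
Load per day: day 1: 21, day 2: 15, day 3: 3, day 4: 3, day 5: 0.
Peak is 21.

21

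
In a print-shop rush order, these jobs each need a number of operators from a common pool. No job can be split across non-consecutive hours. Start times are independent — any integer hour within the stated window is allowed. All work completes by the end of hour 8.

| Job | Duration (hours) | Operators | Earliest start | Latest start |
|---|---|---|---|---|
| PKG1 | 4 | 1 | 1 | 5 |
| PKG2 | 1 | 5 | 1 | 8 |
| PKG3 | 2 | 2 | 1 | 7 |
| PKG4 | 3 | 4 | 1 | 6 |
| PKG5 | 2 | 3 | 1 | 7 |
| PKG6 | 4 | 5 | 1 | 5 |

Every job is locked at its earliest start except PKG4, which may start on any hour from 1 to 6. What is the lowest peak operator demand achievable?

16

PKG4@1: h1:20  h2:15  h3:10  h4:6  h5:0  h6:0  h7:0  h8:0 → peak 20
PKG4@2: h1:16  h2:15  h3:10  h4:10  h5:0  h6:0  h7:0  h8:0 → peak 16
PKG4@3: h1:16  h2:11  h3:10  h4:10  h5:4  h6:0  h7:0  h8:0 → peak 16
PKG4@4: h1:16  h2:11  h3:6  h4:10  h5:4  h6:4  h7:0  h8:0 → peak 16
PKG4@5: h1:16  h2:11  h3:6  h4:6  h5:4  h6:4  h7:4  h8:0 → peak 16
PKG4@6: h1:16  h2:11  h3:6  h4:6  h5:0  h6:4  h7:4  h8:4 → peak 16
Best is PKG4@2, peak 16.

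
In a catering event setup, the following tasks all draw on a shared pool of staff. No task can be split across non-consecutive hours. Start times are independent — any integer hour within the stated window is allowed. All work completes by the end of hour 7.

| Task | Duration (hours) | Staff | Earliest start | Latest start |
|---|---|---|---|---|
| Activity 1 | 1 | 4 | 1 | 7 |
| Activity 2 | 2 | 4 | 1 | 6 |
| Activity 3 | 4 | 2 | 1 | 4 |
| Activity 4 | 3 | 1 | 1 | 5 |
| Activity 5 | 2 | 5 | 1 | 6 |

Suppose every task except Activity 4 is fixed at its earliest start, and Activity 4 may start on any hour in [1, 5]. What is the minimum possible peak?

15

Activity 4@1: h1:16  h2:12  h3:3  h4:2  h5:0  h6:0  h7:0 → peak 16
Activity 4@2: h1:15  h2:12  h3:3  h4:3  h5:0  h6:0  h7:0 → peak 15
Activity 4@3: h1:15  h2:11  h3:3  h4:3  h5:1  h6:0  h7:0 → peak 15
Activity 4@4: h1:15  h2:11  h3:2  h4:3  h5:1  h6:1  h7:0 → peak 15
Activity 4@5: h1:15  h2:11  h3:2  h4:2  h5:1  h6:1  h7:1 → peak 15
Best is Activity 4@2, peak 15.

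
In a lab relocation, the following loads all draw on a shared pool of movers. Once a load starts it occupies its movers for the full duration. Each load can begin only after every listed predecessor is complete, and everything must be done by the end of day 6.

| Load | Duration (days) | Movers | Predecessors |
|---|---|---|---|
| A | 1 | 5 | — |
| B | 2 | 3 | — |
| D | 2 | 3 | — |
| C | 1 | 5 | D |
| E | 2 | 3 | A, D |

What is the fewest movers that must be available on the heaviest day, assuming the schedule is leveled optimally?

Early-start (A@1, B@1, D@1, C@3, E@3) gives peak 11: d1:11  d2:6  d3:8  d4:3  d5:0  d6:0.
Shift B→2, D→2, C→4, E→5.
Schedule A@1, B@2, D@2, C@4, E@5: d1:5  d2:6  d3:6  d4:5  d5:3  d6:3 — peak 6.

6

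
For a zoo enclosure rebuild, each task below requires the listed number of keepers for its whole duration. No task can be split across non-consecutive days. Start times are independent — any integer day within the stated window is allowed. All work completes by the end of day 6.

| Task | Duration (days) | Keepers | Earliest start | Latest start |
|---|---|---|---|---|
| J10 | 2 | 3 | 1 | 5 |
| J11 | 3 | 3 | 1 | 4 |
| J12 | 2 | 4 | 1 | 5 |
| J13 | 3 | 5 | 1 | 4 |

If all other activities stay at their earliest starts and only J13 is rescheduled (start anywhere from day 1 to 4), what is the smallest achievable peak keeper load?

J13@1: d1:15  d2:15  d3:8  d4:0  d5:0  d6:0 → peak 15
J13@2: d1:10  d2:15  d3:8  d4:5  d5:0  d6:0 → peak 15
J13@3: d1:10  d2:10  d3:8  d4:5  d5:5  d6:0 → peak 10
J13@4: d1:10  d2:10  d3:3  d4:5  d5:5  d6:5 → peak 10
Best is J13@3, peak 10.

10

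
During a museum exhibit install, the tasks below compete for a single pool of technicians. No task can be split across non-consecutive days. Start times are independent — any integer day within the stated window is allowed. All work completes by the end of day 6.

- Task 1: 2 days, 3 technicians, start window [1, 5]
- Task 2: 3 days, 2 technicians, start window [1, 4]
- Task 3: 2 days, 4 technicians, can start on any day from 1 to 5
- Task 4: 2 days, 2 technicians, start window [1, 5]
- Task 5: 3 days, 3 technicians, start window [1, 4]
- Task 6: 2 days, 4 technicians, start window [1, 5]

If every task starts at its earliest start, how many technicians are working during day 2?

18

At early start, day 2 has: Task 1, Task 2, Task 3, Task 4, Task 5, Task 6.
Demand: 3 + 2 + 4 + 2 + 3 + 4 = 18.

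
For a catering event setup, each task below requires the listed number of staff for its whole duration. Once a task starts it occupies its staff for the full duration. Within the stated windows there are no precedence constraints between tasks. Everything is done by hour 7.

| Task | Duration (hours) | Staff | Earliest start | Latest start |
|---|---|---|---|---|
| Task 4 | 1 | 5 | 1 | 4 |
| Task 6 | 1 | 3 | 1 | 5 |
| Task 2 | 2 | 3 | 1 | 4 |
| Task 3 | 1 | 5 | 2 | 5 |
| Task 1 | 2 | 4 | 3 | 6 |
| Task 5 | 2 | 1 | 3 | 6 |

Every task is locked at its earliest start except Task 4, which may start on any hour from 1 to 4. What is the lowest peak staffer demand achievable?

10

Task 4@1: h1:11  h2:8  h3:5  h4:5  h5:0  h6:0  h7:0 → peak 11
Task 4@2: h1:6  h2:13  h3:5  h4:5  h5:0  h6:0  h7:0 → peak 13
Task 4@3: h1:6  h2:8  h3:10  h4:5  h5:0  h6:0  h7:0 → peak 10
Task 4@4: h1:6  h2:8  h3:5  h4:10  h5:0  h6:0  h7:0 → peak 10
Best is Task 4@3, peak 10.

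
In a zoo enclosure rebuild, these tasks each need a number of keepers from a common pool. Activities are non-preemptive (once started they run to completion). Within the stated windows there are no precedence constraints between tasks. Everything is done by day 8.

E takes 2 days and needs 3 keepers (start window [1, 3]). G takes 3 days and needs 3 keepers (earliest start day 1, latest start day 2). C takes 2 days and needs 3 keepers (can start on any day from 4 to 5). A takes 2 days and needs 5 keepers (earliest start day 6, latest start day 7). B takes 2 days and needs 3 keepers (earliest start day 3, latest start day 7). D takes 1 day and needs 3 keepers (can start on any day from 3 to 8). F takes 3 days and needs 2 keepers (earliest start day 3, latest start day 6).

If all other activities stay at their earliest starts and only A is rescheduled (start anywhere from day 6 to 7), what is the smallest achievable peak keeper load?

11

A@6: d1:6  d2:6  d3:11  d4:8  d5:5  d6:5  d7:5  d8:0 → peak 11
A@7: d1:6  d2:6  d3:11  d4:8  d5:5  d6:0  d7:5  d8:5 → peak 11
Best is A@6, peak 11.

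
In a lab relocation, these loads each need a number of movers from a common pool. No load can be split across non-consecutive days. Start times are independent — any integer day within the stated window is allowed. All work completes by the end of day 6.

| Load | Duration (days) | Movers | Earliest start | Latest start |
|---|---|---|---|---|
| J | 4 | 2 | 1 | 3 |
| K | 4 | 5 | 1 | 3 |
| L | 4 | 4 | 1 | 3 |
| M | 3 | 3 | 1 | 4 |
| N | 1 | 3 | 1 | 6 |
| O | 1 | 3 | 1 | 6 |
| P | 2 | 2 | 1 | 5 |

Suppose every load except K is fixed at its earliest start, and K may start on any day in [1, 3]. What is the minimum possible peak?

K@1: d1:22  d2:16  d3:14  d4:11  d5:0  d6:0 → peak 22
K@2: d1:17  d2:16  d3:14  d4:11  d5:5  d6:0 → peak 17
K@3: d1:17  d2:11  d3:14  d4:11  d5:5  d6:5 → peak 17
Best is K@2, peak 17.

17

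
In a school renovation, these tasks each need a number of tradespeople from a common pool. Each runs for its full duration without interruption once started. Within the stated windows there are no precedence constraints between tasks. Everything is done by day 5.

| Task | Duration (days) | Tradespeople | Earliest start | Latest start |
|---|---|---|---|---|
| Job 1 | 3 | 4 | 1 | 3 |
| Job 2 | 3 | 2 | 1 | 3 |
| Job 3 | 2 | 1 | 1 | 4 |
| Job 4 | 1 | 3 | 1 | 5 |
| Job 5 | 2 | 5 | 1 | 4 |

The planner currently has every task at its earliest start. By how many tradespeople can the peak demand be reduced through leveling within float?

8

Early-start peak: d1:15  d2:12  d3:6  d4:0  d5:0 ⇒ 15.
Leveled (Job 1@1, Job 2@2, Job 3@2, Job 4@1, Job 5@4): d1:7  d2:7  d3:7  d4:7  d5:5 ⇒ 7.
Reduction 15 − 7 = 8.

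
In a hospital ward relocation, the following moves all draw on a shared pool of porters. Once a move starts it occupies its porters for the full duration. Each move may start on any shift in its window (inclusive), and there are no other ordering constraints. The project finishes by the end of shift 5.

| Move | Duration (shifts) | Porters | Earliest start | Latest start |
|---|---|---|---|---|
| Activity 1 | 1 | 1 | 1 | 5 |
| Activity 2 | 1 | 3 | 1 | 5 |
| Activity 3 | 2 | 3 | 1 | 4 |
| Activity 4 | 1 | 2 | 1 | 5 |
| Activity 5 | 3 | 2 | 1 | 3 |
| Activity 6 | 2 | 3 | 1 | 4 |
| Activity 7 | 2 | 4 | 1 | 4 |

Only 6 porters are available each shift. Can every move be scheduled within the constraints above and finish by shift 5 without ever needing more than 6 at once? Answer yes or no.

no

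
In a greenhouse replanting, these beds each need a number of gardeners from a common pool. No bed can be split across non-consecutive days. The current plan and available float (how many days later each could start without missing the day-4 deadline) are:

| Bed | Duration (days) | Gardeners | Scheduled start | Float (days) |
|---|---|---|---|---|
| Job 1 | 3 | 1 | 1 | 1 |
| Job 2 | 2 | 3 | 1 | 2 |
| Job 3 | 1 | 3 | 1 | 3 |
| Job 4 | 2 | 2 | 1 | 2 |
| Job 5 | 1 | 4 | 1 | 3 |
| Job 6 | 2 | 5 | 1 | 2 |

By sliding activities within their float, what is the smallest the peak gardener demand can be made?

Early-start (Job 1@1, Job 2@1, Job 3@1, Job 4@1, Job 5@1, Job 6@1) gives peak 18: d1:18  d2:11  d3:1  d4:0.
Shift Job 4→3, Job 5→2, Job 6→3.
Schedule Job 1@1, Job 2@1, Job 3@1, Job 4@3, Job 5@2, Job 6@3: d1:7  d2:8  d3:8  d4:7 — peak 8.
Total gardener-days = 30 over 4 days ⇒ peak ≥ ⌈30/4⌉ = 8, so 8 is optimal.

8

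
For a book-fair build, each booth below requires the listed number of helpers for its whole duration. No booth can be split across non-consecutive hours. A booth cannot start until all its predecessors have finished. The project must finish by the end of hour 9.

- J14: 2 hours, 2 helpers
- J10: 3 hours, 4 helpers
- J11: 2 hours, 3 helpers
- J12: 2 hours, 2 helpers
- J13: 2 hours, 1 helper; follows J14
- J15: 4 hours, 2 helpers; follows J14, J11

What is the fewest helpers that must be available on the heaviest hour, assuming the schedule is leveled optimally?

Early-start (J14@1, J10@1, J11@1, J12@1, J13@3, J15@3) gives peak 11: h1:11  h2:11  h3:7  h4:3  h5:2  h6:2  h7:0  h8:0  h9:0.
Shift J10→3, J12→6, J15→6.
Schedule J14@1, J10@3, J11@1, J12@6, J13@3, J15@6: h1:5  h2:5  h3:5  h4:5  h5:4  h6:4  h7:4  h8:2  h9:2 — peak 5.

5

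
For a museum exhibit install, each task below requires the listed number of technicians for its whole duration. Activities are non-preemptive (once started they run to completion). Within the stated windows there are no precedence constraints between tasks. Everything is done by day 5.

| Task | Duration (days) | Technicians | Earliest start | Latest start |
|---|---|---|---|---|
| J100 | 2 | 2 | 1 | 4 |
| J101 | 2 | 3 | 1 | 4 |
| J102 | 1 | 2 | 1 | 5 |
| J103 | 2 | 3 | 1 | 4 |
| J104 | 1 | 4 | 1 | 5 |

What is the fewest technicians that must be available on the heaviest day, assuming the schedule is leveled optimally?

5

Early-start (J100@1, J101@1, J102@1, J103@1, J104@1) gives peak 14: d1:14  d2:8  d3:0  d4:0  d5:0.
Shift J102→3, J103→3, J104→5.
Schedule J100@1, J101@1, J102@3, J103@3, J104@5: d1:5  d2:5  d3:5  d4:3  d5:4 — peak 5.
Total technician-days = 22 over 5 days ⇒ peak ≥ ⌈22/5⌉ = 5, so 5 is optimal.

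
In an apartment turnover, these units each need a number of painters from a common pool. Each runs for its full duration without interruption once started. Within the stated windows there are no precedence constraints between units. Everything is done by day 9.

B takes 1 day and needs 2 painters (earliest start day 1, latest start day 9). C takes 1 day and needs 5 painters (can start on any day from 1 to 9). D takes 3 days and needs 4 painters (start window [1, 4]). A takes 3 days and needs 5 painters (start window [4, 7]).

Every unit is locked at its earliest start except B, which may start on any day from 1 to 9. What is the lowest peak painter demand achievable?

B@1: d1:11  d2:4  d3:4  d4:5  d5:5  d6:5  d7:0  d8:0  d9:0 → peak 11
B@2: d1:9  d2:6  d3:4  d4:5  d5:5  d6:5  d7:0  d8:0  d9:0 → peak 9
B@3: d1:9  d2:4  d3:6  d4:5  d5:5  d6:5  d7:0  d8:0  d9:0 → peak 9
B@4: d1:9  d2:4  d3:4  d4:7  d5:5  d6:5  d7:0  d8:0  d9:0 → peak 9
B@5: d1:9  d2:4  d3:4  d4:5  d5:7  d6:5  d7:0  d8:0  d9:0 → peak 9
B@6: d1:9  d2:4  d3:4  d4:5  d5:5  d6:7  d7:0  d8:0  d9:0 → peak 9
B@7: d1:9  d2:4  d3:4  d4:5  d5:5  d6:5  d7:2  d8:0  d9:0 → peak 9
B@8: d1:9  d2:4  d3:4  d4:5  d5:5  d6:5  d7:0  d8:2  d9:0 → peak 9
B@9: d1:9  d2:4  d3:4  d4:5  d5:5  d6:5  d7:0  d8:0  d9:2 → peak 9
Best is B@2, peak 9.

9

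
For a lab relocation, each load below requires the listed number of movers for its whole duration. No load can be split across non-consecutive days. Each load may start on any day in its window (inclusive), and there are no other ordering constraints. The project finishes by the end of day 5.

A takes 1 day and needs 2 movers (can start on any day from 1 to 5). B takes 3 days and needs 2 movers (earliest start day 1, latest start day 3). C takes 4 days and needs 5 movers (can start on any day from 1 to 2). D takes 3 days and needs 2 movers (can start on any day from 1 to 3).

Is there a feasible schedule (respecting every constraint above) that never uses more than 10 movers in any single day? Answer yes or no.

Schedule A@1, B@1, C@1, D@2: d1:9  d2:9  d3:9  d4:7  d5:0 — peak 9 ≤ 10.

yes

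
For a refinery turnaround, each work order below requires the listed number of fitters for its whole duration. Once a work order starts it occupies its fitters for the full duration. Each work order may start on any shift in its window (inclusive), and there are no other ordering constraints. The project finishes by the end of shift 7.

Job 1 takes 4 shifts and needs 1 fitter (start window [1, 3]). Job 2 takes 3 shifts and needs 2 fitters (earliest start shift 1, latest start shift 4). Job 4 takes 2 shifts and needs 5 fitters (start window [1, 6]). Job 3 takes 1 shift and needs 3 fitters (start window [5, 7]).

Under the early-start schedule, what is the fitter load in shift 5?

3

At early start, shift 5 has: Job 3.
Demand: 3 = 3.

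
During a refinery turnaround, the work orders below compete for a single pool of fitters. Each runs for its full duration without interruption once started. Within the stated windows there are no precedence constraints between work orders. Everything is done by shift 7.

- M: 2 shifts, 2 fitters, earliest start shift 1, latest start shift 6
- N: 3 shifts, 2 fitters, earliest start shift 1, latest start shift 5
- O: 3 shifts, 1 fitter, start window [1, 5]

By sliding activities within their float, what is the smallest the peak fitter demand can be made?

3

Early-start (M@1, N@1, O@1) gives peak 5: s1:5  s2:5  s3:3  s4:0  s5:0  s6:0  s7:0.
Shift N→3.
Schedule M@1, N@3, O@1: s1:3  s2:3  s3:3  s4:2  s5:2  s6:0  s7:0 — peak 3.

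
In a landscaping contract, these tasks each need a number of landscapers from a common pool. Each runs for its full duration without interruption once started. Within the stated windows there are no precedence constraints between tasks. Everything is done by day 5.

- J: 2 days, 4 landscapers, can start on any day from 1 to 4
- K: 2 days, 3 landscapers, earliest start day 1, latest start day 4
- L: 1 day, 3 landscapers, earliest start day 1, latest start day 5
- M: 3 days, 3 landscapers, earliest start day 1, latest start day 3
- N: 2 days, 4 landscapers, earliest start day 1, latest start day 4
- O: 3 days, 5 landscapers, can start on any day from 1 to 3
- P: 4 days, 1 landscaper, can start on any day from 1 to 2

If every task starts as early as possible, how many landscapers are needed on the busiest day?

23

Early-start schedule: J@1, K@1, L@1, M@1, N@1, O@1, P@1.
Load per day: day 1: 23, day 2: 20, day 3: 9, day 4: 1, day 5: 0.
Peak is 23.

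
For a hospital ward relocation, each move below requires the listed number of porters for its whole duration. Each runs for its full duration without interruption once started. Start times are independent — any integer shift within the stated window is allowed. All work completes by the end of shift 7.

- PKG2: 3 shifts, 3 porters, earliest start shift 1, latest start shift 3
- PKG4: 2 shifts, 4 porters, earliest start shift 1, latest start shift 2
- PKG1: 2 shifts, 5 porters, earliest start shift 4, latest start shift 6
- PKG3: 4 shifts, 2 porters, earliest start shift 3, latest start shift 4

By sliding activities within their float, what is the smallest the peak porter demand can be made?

Schedule PKG2@1, PKG4@1, PKG1@4, PKG3@3: s1:7  s2:7  s3:5  s4:7  s5:7  s6:2  s7:0 — peak 7.

7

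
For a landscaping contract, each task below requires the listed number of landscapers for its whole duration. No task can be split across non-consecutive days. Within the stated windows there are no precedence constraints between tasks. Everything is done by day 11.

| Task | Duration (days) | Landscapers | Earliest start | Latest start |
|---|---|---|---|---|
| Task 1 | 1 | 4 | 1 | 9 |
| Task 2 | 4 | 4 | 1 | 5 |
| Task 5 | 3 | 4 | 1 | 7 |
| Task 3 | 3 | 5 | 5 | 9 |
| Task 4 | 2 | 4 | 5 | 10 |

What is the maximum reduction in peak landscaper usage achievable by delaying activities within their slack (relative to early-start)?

4

Early-start peak: d1:12  d2:8  d3:8  d4:4  d5:9  d6:9  d7:5  d8:0  d9:0  d10:0  d11:0 ⇒ 12.
Leveled (Task 1@1, Task 2@1, Task 5@2, Task 3@5, Task 4@8): d1:8  d2:8  d3:8  d4:8  d5:5  d6:5  d7:5  d8:4  d9:4  d10:0  d11:0 ⇒ 8.
Reduction 12 − 8 = 4.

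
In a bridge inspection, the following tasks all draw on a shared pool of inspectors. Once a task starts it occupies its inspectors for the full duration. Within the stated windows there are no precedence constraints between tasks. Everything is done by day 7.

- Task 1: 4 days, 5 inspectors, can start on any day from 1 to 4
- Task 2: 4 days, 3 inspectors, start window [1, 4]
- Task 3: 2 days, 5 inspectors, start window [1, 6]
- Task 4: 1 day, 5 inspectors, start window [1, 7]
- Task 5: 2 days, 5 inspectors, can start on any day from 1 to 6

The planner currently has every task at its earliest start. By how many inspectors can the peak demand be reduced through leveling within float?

13

Early-start peak: d1:23  d2:18  d3:8  d4:8  d5:0  d6:0  d7:0 ⇒ 23.
Leveled (Task 1@1, Task 2@1, Task 3@5, Task 4@5, Task 5@6): d1:8  d2:8  d3:8  d4:8  d5:10  d6:10  d7:5 ⇒ 10.
Reduction 23 − 10 = 13.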